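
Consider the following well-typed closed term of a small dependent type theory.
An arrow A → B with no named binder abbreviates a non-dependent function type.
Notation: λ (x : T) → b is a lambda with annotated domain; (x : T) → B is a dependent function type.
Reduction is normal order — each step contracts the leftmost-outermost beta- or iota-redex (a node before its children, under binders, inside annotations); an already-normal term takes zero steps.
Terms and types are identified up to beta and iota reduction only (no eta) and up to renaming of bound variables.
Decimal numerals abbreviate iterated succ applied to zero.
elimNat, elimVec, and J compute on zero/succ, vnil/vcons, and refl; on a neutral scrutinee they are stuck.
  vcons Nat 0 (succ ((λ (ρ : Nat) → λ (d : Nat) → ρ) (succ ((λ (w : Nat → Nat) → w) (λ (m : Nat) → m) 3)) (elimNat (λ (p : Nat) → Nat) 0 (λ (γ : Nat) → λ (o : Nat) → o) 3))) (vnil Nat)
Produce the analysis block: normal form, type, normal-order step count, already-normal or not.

resulting normal form:
  vcons Nat 0 5 (vnil Nat)
type:
  Vec Nat 1
normal-order step count: 4
already normal: no
first contracted redex: a beta-redex


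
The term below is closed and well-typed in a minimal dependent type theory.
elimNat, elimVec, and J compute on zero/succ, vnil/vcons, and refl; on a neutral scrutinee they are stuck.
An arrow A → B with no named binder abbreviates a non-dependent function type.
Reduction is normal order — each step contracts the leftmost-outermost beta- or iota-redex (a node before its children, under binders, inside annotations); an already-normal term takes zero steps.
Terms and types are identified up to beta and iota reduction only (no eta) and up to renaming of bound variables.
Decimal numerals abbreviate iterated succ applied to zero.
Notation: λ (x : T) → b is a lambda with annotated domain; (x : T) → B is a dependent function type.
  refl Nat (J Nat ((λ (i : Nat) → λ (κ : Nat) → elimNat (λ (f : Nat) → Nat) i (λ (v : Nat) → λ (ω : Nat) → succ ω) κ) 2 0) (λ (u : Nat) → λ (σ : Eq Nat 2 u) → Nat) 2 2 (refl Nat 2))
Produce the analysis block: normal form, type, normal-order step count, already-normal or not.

resulting normal form:
  refl Nat 2
inferred type:
  Eq Nat 2 2
normal-order step count: 1
term was already normal: no
first contracted redex: a J iota-redex


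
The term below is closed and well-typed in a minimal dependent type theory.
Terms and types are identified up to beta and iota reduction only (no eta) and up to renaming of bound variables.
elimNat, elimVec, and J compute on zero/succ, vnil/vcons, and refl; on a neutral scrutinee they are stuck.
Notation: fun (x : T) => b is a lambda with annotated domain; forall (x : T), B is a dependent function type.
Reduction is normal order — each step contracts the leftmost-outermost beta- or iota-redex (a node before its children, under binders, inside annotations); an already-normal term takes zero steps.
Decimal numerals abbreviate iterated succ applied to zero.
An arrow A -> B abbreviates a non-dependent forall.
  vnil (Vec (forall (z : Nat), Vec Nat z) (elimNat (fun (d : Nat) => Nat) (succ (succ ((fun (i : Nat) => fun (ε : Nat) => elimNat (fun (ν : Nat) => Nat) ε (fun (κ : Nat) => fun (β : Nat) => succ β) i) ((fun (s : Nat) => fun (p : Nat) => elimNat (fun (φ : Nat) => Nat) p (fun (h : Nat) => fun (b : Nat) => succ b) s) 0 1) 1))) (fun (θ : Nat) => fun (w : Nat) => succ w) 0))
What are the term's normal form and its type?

reduced normal form:
  vnil (Vec (forall (z : Nat), Vec Nat z) 4)
the term's type:
  Vec (Vec (forall (z : Nat), Vec Nat z) 4) 0
observation: the first redex contracted is an elimNat iota-redex; the normal form is reached in 10 normal-order steps.


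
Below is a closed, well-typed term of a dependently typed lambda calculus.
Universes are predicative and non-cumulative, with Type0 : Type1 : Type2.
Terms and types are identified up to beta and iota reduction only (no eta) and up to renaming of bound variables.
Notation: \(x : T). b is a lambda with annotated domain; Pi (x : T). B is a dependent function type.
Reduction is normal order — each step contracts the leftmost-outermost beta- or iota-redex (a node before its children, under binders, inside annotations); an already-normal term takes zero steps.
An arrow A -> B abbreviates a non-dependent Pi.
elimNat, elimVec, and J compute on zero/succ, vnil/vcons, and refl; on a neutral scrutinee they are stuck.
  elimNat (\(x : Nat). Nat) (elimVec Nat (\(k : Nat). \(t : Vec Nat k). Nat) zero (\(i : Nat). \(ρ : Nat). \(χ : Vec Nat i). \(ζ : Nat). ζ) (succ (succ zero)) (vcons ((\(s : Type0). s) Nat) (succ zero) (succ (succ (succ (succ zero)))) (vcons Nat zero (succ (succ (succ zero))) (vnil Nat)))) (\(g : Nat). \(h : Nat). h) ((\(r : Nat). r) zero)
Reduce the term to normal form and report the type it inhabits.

resulting normal form:
  zero
the term's type:
  Nat


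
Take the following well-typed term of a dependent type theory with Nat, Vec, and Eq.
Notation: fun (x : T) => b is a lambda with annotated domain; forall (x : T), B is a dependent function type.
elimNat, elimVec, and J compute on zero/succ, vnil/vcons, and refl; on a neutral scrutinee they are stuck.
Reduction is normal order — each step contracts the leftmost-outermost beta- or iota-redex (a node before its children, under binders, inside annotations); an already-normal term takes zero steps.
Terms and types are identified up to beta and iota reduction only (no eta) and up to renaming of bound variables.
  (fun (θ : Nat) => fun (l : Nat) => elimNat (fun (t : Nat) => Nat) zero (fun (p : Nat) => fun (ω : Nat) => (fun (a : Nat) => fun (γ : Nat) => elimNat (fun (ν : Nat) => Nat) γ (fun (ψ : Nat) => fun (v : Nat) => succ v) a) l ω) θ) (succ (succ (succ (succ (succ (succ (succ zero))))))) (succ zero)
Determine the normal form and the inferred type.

normal form:
  succ (succ (succ (succ (succ (succ (succ zero))))))
type:
  Nat
observation: the first redex contracted is a beta-redex; the normal form is reached in 66 normal-order steps.


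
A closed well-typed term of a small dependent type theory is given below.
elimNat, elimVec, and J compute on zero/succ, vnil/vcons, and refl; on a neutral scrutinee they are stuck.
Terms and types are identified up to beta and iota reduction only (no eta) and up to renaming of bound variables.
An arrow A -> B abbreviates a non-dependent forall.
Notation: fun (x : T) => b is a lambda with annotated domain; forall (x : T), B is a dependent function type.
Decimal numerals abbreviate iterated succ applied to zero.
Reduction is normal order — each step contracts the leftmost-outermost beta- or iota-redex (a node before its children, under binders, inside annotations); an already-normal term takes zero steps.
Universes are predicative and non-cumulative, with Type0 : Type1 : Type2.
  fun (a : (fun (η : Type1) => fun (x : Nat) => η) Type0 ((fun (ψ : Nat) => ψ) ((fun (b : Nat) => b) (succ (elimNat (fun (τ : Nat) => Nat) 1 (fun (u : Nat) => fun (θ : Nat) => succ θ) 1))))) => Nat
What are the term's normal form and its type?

reduced normal form:
  fun (a : Type0) => Nat
inferred type:
  Type0 -> Type0
observation: the term reaches its normal form after 2 normal-order steps.


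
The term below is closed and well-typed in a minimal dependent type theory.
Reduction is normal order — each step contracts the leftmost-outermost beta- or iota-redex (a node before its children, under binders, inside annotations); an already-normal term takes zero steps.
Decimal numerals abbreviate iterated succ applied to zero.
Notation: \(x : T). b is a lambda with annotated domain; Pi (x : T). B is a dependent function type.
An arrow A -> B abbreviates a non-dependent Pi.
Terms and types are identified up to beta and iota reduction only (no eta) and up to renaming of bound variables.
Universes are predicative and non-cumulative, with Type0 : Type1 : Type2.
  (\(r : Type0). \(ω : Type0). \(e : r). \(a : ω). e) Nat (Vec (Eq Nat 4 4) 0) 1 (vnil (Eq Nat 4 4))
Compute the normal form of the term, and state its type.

resulting normal form:
  1
type:
  Nat
observation: normalization takes exactly 4 steps under the normal-order strategy.


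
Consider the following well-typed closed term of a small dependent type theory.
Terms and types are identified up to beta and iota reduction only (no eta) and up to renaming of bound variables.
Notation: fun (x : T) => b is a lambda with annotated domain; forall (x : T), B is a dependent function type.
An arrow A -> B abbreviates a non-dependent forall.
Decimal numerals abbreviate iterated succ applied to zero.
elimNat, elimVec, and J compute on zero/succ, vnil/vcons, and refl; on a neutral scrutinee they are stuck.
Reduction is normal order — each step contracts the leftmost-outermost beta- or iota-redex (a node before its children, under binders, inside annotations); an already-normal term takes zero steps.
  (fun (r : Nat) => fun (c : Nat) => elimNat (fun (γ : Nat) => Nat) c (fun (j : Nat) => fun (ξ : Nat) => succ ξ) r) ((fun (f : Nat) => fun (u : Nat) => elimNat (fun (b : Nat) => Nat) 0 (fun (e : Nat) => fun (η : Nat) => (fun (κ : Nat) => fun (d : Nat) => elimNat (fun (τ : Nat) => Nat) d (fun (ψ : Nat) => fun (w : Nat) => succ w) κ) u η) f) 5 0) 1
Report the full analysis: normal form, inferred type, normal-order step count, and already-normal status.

resulting normal form:
  1
type:
  Nat
reduction steps (normal order): 36
started in normal form: no
first redex: a beta-redex


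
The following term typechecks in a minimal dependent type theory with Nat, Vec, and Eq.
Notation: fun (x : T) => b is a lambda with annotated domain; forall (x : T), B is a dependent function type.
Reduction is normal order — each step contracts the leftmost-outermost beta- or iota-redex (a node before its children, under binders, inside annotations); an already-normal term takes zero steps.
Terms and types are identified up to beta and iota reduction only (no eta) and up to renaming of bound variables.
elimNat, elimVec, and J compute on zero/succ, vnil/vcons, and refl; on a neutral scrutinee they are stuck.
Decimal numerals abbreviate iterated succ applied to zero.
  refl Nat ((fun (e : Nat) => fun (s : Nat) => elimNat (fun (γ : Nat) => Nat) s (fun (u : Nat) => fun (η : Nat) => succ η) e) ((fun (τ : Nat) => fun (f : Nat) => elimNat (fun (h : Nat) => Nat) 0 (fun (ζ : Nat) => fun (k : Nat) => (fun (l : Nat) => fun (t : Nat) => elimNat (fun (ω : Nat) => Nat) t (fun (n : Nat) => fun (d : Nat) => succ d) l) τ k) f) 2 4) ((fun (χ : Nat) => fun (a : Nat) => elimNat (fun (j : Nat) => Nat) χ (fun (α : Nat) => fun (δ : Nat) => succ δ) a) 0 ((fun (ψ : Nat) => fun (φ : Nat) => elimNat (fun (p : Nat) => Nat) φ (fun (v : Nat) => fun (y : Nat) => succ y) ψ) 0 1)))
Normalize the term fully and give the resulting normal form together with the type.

resulting normal form:
  refl Nat 9
the term's type:
  Eq Nat 9 9
observation: normalization takes exactly 87 steps under the normal-order strategy.


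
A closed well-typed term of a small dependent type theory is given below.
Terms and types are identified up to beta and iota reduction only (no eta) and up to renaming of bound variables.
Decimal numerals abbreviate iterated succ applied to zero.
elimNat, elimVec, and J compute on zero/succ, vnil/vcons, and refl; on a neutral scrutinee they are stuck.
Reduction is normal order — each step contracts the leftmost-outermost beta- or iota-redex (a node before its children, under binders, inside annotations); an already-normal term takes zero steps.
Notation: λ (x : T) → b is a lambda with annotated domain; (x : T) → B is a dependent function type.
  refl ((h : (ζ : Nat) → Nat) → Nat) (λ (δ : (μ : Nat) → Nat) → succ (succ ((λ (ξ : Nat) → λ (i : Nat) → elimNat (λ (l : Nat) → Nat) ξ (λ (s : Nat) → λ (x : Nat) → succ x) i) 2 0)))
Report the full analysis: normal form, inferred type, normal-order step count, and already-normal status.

normal form:
  refl ((h : (ζ : Nat) → Nat) → Nat) (λ (δ : (μ : Nat) → Nat) → 4)
inferred type:
  Eq ((h : (ζ : Nat) → Nat) → Nat) (λ (δ : (μ : Nat) → Nat) → 4) (λ (ξ : (i : Nat) → Nat) → 4)
normal-order step count: 3
already normal: no
first redex: a beta-redex


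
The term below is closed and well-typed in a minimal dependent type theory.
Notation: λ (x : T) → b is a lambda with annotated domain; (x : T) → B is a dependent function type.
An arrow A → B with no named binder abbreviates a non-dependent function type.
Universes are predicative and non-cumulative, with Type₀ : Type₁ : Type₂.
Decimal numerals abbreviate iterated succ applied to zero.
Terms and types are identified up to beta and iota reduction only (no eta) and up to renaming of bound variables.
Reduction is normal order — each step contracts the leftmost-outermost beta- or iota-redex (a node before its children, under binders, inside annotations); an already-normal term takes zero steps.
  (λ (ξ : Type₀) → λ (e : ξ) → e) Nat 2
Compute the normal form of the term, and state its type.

resulting normal form:
  2
the term's type:
  Nat
observation: 2 normal-order steps normalize the term, beginning with a beta-redex.


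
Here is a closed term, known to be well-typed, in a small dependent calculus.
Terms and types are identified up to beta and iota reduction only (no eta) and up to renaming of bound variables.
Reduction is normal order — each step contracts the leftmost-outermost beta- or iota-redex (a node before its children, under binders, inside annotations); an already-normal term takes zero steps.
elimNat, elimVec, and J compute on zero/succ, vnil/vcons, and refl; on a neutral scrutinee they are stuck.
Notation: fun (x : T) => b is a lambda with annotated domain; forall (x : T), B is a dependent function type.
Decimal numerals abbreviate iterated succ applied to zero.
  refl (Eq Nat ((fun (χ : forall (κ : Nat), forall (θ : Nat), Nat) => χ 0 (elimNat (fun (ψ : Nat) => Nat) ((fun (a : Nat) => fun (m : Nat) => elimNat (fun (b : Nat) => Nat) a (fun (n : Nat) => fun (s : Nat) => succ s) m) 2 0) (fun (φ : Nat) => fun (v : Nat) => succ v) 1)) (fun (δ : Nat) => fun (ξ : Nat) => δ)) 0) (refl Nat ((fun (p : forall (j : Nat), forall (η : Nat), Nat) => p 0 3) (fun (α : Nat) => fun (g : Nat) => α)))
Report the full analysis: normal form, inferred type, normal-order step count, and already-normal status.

resulting normal form:
  refl (Eq Nat 0 0) (refl Nat 0)
type:
  Eq (Eq Nat 0 0) (refl Nat 0) (refl Nat 0)
normal-order step count: 6
already normal: no
first contracted redex: a beta-redex


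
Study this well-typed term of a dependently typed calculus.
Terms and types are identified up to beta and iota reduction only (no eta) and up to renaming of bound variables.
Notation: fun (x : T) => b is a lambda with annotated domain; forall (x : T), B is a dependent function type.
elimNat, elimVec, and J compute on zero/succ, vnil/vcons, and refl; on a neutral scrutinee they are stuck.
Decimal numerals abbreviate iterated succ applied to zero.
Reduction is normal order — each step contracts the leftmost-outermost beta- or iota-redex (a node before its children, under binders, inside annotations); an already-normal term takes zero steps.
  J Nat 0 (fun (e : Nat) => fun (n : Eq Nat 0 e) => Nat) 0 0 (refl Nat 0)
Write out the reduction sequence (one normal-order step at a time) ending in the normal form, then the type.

normal-order reduction:
  J Nat 0 (fun (e : Nat) => fun (n : Eq Nat 0 e) => Nat) 0 0 (refl Nat 0)
  ~> 0
type:
  Nat


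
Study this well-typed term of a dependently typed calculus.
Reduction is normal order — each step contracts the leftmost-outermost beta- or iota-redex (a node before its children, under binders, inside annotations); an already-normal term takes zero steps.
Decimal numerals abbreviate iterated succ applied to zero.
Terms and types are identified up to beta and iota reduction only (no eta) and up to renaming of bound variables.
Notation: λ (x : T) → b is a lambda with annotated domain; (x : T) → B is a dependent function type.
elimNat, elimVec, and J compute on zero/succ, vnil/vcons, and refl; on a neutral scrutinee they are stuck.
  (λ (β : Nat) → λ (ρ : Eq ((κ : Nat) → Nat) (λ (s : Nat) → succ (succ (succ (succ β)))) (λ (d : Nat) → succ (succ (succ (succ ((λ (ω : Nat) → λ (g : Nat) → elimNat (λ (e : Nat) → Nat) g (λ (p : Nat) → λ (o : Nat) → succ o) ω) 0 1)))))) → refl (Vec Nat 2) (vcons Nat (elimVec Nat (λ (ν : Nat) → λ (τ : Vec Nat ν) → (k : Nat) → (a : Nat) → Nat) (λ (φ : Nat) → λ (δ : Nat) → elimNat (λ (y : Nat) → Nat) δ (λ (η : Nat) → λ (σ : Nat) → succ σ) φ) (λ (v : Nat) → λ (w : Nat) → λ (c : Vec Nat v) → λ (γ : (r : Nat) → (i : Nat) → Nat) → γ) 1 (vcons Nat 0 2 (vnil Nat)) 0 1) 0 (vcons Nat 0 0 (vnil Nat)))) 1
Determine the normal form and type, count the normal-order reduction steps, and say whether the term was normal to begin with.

resulting normal form:
  λ (β : Eq ((ρ : Nat) → Nat) (λ (κ : Nat) → 5) (λ (s : Nat) → 5)) → refl (Vec Nat 2) (vcons Nat 1 0 (vcons Nat 0 0 (vnil Nat)))
type:
  (β : Eq ((ρ : Nat) → Nat) (λ (κ : Nat) → 5) (λ (s : Nat) → 5)) → Eq (Vec Nat 2) (vcons Nat 1 0 (vcons Nat 0 0 (vnil Nat))) (vcons Nat 1 0 (vcons Nat 0 0 (vnil Nat)))
reduction steps (normal order): 13
term was already normal: no
first contracted redex: a beta-redex


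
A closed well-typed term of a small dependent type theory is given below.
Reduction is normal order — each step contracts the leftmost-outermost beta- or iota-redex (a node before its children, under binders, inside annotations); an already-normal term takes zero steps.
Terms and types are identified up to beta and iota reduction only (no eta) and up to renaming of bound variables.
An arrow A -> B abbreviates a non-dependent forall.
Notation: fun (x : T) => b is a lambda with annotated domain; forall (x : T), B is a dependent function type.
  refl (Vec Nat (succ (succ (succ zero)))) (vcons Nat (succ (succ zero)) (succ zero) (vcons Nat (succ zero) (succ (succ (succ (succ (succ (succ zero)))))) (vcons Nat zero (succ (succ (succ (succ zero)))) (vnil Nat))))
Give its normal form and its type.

normal form:
  refl (Vec Nat (succ (succ (succ zero)))) (vcons Nat (succ (succ zero)) (succ zero) (vcons Nat (succ zero) (succ (succ (succ (succ (succ (succ zero)))))) (vcons Nat zero (succ (succ (succ (succ zero)))) (vnil Nat))))
inferred type:
  Eq (Vec Nat (succ (succ (succ zero)))) (vcons Nat (succ (succ zero)) (succ zero) (vcons Nat (succ zero) (succ (succ (succ (succ (succ (succ zero)))))) (vcons Nat zero (succ (succ (succ (succ zero)))) (vnil Nat)))) (vcons Nat (succ (succ zero)) (succ zero) (vcons Nat (succ zero) (succ (succ (succ (succ (succ (succ zero)))))) (vcons Nat zero (succ (succ (succ (succ zero)))) (vnil Nat))))


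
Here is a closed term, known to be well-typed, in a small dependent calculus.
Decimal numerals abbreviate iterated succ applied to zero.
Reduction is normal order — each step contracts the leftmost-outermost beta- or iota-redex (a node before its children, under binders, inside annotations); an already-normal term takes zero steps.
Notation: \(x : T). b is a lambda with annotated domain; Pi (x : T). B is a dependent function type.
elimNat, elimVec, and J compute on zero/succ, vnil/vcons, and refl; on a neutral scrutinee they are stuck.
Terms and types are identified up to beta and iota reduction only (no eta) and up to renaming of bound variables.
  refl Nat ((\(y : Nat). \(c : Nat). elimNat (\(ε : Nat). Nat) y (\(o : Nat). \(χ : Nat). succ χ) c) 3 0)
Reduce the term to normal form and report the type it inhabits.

normal form:
  refl Nat 3
type:
  Eq Nat 3 3


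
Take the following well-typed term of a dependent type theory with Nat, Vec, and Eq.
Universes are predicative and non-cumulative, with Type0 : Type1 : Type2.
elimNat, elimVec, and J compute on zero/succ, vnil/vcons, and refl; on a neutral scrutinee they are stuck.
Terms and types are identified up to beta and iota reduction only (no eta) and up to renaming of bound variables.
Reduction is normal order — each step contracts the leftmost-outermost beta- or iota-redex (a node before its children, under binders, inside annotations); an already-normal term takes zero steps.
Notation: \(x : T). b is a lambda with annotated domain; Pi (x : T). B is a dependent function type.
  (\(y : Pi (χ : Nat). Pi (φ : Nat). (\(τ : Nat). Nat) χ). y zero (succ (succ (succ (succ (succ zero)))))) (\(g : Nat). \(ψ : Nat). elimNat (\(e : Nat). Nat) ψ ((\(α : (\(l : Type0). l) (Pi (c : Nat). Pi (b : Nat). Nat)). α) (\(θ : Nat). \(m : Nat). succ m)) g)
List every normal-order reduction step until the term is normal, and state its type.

reduction (normal order):
  (\(y : Pi (χ : Nat). Pi (φ : Nat). (\(τ : Nat). Nat) χ). y zero (succ (succ (succ (succ (succ zero)))))) (\(g : Nat). \(ψ : Nat). elimNat (\(e : Nat). Nat) ψ ((\(α : (\(l : Type0). l) (Pi (c : Nat). Pi (b : Nat). Nat)). α) (\(θ : Nat). \(m : Nat). succ m)) g)
  ~> (\(y : Nat). \(χ : Nat). elimNat (\(φ : Nat). Nat) χ ((\(τ : (\(g : Type0). g) (Pi (ψ : Nat). Pi (e : Nat). Nat)). τ) (\(α : Nat). \(l : Nat). succ l)) y) zero (succ (succ (succ (succ (succ zero)))))
  ~> (\(y : Nat). elimNat (\(χ : Nat). Nat) y ((\(φ : (\(τ : Type0). τ) (Pi (g : Nat). Pi (ψ : Nat). Nat)). φ) (\(e : Nat). \(α : Nat). succ α)) zero) (succ (succ (succ (succ (succ zero)))))
  ~> elimNat (\(y : Nat). Nat) (succ (succ (succ (succ (succ zero))))) ((\(χ : (\(φ : Type0). φ) (Pi (τ : Nat). Pi (g : Nat). Nat)). χ) (\(ψ : Nat). \(e : Nat). succ e)) zero
  ~> succ (succ (succ (succ (succ zero))))
inferred type:
  Nat


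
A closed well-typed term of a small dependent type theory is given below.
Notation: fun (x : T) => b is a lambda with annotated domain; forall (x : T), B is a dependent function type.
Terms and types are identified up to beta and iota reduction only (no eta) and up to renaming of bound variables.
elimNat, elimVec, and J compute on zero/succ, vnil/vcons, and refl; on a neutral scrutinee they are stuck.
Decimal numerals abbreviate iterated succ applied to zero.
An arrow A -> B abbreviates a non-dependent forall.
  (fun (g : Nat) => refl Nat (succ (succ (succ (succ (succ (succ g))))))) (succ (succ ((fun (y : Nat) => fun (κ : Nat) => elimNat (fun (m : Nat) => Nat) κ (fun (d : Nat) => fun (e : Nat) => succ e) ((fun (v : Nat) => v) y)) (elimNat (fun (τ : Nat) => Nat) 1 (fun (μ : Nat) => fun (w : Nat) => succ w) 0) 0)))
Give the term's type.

the term's type:
  Eq Nat 9 9


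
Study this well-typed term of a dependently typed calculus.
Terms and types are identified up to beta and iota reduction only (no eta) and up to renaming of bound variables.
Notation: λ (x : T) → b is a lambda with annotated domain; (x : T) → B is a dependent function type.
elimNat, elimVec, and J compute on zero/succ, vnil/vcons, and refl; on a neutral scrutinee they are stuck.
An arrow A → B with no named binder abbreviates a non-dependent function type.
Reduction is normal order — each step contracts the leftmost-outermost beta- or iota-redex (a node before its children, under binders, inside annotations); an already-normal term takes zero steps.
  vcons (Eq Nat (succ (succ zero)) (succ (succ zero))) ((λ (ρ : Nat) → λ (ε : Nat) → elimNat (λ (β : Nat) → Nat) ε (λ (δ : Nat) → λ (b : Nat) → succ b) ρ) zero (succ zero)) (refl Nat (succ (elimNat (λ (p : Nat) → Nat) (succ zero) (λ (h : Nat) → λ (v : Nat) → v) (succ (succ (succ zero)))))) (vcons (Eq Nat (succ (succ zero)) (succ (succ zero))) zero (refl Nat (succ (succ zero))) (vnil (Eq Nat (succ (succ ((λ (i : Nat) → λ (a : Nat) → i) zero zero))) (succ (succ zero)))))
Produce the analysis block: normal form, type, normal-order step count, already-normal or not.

normal form:
  vcons (Eq Nat (succ (succ zero)) (succ (succ zero))) (succ zero) (refl Nat (succ (succ zero))) (vcons (Eq Nat (succ (succ zero)) (succ (succ zero))) zero (refl Nat (succ (succ zero))) (vnil (Eq Nat (succ (succ zero)) (succ (succ zero)))))
the term's type:
  Vec (Eq Nat (succ (succ zero)) (succ (succ zero))) (succ (succ zero))
reduction steps (normal order): 15
already normal: no
first contracted redex: a beta-redex


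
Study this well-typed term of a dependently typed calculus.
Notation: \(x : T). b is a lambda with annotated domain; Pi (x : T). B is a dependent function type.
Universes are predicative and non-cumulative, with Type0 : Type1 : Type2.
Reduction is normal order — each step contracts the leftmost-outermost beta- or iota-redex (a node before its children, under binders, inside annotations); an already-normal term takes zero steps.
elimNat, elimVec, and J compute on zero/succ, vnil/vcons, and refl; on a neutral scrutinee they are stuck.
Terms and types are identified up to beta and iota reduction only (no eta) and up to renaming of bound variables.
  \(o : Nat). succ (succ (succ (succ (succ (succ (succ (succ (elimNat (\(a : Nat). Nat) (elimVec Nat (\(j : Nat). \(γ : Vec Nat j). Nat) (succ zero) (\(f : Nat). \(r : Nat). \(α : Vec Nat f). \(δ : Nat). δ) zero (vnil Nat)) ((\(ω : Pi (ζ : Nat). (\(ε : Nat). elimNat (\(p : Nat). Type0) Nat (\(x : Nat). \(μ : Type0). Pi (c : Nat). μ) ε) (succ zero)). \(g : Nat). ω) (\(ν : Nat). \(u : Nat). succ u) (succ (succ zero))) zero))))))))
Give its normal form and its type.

normal form:
  \(o : Nat). succ (succ (succ (succ (succ (succ (succ (succ (succ zero))))))))
type:
  Pi (o : Nat). Nat
observation: normalization takes exactly 2 steps under the normal-order strategy.


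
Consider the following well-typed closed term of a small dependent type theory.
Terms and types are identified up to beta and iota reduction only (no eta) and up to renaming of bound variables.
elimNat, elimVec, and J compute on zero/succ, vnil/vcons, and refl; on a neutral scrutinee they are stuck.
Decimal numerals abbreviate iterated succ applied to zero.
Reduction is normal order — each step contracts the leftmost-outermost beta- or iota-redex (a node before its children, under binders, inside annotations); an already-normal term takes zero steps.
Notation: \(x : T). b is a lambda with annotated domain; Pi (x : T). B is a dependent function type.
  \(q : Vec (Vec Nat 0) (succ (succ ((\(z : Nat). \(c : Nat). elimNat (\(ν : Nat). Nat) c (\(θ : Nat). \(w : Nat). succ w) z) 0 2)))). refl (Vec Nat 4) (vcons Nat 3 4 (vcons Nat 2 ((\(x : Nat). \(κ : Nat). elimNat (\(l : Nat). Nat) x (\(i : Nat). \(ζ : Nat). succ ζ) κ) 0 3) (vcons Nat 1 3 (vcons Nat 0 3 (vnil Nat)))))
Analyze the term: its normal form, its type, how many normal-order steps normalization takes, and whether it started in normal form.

normal form:
  \(q : Vec (Vec Nat 0) 4). refl (Vec Nat 4) (vcons Nat 3 4 (vcons Nat 2 3 (vcons Nat 1 3 (vcons Nat 0 3 (vnil Nat)))))
the term's type:
  Pi (q : Vec (Vec Nat 0) 4). Eq (Vec Nat 4) (vcons Nat 3 4 (vcons Nat 2 3 (vcons Nat 1 3 (vcons Nat 0 3 (vnil Nat))))) (vcons Nat 3 4 (vcons Nat 2 3 (vcons Nat 1 3 (vcons Nat 0 3 (vnil Nat)))))
normal-order step count: 15
started in normal form: no
first contracted redex: a beta-redex


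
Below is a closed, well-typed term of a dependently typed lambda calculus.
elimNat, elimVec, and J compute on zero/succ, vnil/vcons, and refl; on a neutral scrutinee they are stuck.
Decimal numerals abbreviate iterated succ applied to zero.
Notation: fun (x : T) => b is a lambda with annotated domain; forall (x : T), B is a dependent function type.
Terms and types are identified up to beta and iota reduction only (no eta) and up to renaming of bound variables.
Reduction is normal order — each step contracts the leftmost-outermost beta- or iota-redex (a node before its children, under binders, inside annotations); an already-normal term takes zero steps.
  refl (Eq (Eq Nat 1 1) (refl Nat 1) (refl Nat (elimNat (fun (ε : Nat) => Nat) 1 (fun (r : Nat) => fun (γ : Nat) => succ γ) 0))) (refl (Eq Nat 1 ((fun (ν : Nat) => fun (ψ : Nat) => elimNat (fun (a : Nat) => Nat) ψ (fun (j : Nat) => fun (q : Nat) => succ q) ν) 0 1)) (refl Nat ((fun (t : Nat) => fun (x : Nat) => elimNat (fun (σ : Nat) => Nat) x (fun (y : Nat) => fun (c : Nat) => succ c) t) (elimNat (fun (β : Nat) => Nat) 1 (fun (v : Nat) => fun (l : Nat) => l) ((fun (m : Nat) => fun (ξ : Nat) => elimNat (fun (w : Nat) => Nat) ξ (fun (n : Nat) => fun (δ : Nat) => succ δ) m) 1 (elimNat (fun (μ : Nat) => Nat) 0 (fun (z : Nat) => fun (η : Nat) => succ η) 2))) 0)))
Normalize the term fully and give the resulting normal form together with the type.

reduced normal form:
  refl (Eq (Eq Nat 1 1) (refl Nat 1) (refl Nat 1)) (refl (Eq Nat 1 1) (refl Nat 1))
the term's type:
  Eq (Eq (Eq Nat 1 1) (refl Nat 1) (refl Nat 1)) (refl (Eq Nat 1 1) (refl Nat 1)) (refl (Eq Nat 1 1) (refl Nat 1))
observation: 33 normal-order steps separate the term from its normal form.


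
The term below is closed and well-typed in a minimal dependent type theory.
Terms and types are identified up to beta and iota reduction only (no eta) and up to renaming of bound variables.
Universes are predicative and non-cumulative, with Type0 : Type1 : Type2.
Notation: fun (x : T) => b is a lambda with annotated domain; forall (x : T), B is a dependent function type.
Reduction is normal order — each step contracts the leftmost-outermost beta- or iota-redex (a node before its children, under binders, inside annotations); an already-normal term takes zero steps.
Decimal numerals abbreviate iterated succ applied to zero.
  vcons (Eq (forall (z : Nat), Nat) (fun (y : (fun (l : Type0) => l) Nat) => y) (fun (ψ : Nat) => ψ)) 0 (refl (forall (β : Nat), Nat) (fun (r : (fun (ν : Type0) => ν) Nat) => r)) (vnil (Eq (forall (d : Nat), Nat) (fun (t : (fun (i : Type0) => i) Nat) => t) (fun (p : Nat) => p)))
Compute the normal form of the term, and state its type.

resulting normal form:
  vcons (Eq (forall (z : Nat), Nat) (fun (y : Nat) => y) (fun (l : Nat) => l)) 0 (refl (forall (ψ : Nat), Nat) (fun (β : Nat) => β)) (vnil (Eq (forall (r : Nat), Nat) (fun (ν : Nat) => ν) (fun (d : Nat) => d)))
inferred type:
  Vec (Eq (forall (z : Nat), Nat) (fun (y : Nat) => y) (fun (l : Nat) => l)) 1
observation: contracting a beta-redex first, the term normalizes in 3 steps.


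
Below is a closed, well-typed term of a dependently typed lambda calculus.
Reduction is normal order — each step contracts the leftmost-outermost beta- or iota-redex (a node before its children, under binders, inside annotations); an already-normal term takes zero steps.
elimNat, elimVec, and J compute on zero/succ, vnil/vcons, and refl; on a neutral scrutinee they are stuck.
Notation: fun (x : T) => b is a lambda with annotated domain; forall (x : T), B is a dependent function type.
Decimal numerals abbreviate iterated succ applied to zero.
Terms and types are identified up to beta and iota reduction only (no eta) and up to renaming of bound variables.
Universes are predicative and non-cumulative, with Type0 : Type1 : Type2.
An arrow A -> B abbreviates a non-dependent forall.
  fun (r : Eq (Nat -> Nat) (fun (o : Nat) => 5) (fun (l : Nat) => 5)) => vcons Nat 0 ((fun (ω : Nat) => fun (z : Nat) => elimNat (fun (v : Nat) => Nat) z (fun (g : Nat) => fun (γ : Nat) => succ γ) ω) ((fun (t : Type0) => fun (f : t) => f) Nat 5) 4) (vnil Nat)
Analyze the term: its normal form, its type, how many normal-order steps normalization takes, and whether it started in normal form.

resulting normal form:
  fun (r : Eq (Nat -> Nat) (fun (o : Nat) => 5) (fun (l : Nat) => 5)) => vcons Nat 0 9 (vnil Nat)
inferred type:
  Eq (Nat -> Nat) (fun (r : Nat) => 5) (fun (o : Nat) => 5) -> Vec Nat 1
normal-order step count: 20
already normal: no
first contracted redex: a beta-redex


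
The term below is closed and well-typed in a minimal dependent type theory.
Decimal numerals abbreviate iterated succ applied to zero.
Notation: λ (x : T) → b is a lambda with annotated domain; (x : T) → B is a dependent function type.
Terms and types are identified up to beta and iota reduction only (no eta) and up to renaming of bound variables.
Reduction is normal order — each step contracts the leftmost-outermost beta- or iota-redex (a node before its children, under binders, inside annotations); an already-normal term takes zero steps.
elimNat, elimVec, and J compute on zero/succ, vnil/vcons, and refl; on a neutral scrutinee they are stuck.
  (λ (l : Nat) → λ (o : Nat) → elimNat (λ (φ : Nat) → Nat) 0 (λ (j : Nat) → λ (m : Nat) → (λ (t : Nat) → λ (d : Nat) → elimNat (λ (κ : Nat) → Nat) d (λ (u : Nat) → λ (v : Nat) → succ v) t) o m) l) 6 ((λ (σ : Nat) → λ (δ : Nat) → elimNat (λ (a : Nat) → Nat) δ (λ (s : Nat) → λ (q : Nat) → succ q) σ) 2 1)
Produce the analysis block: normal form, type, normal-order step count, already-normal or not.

reduced normal form:
  18
type:
  Nat
steps to reach normal form (normal order): 147
term was already normal: no
first contracted redex: a beta-redex


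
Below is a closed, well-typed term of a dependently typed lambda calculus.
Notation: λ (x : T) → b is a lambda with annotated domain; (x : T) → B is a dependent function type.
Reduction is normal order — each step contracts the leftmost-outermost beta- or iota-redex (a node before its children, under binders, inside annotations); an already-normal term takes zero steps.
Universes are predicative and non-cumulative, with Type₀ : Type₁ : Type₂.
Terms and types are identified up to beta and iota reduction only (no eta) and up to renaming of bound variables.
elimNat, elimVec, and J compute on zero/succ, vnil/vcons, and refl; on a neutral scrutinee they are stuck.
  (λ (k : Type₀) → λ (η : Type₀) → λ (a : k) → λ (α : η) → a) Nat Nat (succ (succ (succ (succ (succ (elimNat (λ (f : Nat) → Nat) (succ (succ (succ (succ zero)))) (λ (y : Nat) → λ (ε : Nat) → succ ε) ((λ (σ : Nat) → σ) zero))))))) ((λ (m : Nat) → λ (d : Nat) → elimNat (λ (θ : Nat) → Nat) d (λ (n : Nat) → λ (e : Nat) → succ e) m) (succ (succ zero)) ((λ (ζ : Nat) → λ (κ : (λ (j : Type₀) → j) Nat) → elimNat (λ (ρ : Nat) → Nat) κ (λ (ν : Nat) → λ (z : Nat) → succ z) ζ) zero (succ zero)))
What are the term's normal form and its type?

normal form:
  succ (succ (succ (succ (succ (succ (succ (succ (succ zero))))))))
the term's type:
  Nat
observation: the leftmost-outermost redex is a beta-redex, and normalization takes 6 steps.


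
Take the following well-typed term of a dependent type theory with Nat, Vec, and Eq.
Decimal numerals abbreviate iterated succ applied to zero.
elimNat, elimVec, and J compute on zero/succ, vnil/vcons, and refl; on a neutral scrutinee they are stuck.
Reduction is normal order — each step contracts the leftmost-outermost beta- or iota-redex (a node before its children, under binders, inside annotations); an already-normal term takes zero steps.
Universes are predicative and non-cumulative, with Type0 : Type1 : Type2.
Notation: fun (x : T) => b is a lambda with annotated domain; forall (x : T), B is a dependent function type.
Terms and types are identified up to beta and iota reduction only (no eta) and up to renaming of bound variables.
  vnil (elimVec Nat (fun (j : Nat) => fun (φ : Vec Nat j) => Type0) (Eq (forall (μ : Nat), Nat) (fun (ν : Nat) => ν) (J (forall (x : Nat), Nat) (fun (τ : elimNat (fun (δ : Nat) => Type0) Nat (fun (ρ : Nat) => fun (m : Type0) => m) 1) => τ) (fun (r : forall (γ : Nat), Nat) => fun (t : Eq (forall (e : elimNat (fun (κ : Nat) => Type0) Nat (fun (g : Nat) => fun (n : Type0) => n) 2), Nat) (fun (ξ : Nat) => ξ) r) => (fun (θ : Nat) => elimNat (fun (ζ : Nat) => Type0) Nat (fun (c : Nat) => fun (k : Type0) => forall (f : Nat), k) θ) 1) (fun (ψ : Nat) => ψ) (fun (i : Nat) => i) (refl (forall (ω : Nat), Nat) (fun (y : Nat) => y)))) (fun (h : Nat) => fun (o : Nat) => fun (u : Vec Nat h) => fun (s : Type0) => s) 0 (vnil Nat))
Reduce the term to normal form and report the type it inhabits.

reduced normal form:
  vnil (Eq (forall (j : Nat), Nat) (fun (φ : Nat) => φ) (fun (μ : Nat) => μ))
inferred type:
  Vec (Eq (forall (j : Nat), Nat) (fun (φ : Nat) => φ) (fun (μ : Nat) => μ)) 0


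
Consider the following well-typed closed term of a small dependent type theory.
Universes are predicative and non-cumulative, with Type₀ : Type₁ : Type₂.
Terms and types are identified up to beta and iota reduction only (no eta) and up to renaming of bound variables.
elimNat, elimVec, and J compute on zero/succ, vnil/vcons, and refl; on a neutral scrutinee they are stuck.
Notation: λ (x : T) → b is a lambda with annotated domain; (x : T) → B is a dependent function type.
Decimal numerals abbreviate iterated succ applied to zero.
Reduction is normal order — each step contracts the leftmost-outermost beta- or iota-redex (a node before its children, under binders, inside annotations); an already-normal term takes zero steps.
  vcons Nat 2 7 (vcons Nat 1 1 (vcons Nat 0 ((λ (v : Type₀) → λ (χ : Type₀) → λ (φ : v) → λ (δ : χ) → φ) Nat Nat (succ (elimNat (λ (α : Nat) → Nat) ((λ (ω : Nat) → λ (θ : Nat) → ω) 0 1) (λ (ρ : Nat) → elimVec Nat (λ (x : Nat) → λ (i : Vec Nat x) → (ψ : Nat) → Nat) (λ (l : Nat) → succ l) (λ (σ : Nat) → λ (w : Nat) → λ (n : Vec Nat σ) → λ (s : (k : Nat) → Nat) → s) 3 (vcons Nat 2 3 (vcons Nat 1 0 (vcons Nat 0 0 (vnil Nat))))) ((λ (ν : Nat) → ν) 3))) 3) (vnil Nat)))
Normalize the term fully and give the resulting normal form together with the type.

reduced normal form:
  vcons Nat 2 7 (vcons Nat 1 1 (vcons Nat 0 4 (vnil Nat)))
inferred type:
  Vec Nat 3
observation: 33 normal-order steps separate the term from its normal form.


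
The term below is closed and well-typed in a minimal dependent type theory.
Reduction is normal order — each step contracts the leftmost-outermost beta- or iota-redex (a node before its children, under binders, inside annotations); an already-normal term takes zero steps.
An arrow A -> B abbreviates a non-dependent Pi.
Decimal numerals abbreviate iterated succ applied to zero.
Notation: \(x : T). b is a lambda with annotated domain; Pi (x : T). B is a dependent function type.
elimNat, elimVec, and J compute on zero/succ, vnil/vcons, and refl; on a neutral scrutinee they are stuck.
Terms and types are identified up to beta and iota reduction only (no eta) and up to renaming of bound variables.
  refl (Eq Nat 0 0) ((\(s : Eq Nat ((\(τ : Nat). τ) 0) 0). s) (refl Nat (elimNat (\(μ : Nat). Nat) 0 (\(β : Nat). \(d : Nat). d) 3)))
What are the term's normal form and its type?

reduced normal form:
  refl (Eq Nat 0 0) (refl Nat 0)
inferred type:
  Eq (Eq Nat 0 0) (refl Nat 0) (refl Nat 0)
observation: contracting a beta-redex first, the term normalizes in 11 steps.


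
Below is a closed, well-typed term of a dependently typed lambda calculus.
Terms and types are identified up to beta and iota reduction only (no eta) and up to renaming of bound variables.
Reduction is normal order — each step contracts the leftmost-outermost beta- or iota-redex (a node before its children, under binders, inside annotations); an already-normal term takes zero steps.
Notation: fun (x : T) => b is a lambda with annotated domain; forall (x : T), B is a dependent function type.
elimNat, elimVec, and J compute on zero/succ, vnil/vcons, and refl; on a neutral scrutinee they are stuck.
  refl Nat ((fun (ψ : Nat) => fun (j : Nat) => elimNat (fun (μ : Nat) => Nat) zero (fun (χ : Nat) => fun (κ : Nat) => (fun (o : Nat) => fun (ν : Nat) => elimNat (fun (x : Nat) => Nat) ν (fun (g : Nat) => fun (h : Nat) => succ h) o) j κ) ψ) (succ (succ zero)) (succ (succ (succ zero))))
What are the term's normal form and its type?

normal form:
  refl Nat (succ (succ (succ (succ (succ (succ zero))))))
the term's type:
  Eq Nat (succ (succ (succ (succ (succ (succ zero)))))) (succ (succ (succ (succ (succ (succ zero))))))
observation: the first redex contracted is a beta-redex; the normal form is reached in 33 normal-order steps.


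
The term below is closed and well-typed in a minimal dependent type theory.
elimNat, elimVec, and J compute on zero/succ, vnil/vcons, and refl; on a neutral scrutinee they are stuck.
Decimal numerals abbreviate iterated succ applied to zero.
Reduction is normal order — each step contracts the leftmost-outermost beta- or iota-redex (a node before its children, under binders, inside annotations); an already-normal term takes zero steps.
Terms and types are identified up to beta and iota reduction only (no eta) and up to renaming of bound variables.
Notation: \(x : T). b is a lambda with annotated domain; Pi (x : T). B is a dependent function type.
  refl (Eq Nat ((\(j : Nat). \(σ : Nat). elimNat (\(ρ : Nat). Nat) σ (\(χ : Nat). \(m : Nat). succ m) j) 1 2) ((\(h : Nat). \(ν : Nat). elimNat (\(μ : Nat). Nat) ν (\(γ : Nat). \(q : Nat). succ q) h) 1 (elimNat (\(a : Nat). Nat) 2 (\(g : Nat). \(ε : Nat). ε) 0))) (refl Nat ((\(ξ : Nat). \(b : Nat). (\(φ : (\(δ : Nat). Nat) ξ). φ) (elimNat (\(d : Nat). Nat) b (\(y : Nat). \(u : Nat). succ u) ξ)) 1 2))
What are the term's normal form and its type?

reduced normal form:
  refl (Eq Nat 3 3) (refl Nat 3)
the term's type:
  Eq (Eq Nat 3 3) (refl Nat 3) (refl Nat 3)
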